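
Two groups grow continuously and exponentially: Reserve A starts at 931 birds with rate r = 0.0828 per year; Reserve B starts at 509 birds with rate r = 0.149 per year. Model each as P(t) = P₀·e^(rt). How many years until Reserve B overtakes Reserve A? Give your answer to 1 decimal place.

931·e^(0.0828t) = 509·e^(0.149t)
931/509 = e^((0.149 − 0.0828)t) → ln(1.82908) = 0.0662·t
t = 0.60381 / 0.0662

t ≈ 9.1 years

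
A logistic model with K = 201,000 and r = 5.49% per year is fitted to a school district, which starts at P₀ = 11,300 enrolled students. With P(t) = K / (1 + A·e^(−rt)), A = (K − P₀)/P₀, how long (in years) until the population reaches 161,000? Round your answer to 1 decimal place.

A = (201000 − 11300)/11300 = 16.78761
161000 = 201000/(1 + 16.78761·e^(−0.0549t)) → 1 + 16.78761·e^(−0.0549t) = 1.24845
e^(−0.0549t) = 0.014799 → t = ln(67.57013)/0.0549 = 4.21317/0.0549

t ≈ 76.7 years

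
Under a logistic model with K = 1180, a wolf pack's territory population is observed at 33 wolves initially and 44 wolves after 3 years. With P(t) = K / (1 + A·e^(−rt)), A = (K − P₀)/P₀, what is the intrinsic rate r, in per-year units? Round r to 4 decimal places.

A = (1180 − 33)/33 = 34.75758
44 = 1180/(1 + 34.75758·e^(−r·3)) → e^(−3r) = (26.81818 − 1)/34.75758 = 0.742807
r = −ln(0.742807)/3 = 0.29732/3

r ≈ 0.0991 per year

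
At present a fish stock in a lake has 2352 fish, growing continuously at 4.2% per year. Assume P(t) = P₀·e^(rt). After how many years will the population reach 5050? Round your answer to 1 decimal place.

5050 = 2352 · e^(0.042·t)
t = ln(5050/2352) / 0.042 = ln(2.14711) / 0.042 = 0.76412 / 0.042

t ≈ 18.2 years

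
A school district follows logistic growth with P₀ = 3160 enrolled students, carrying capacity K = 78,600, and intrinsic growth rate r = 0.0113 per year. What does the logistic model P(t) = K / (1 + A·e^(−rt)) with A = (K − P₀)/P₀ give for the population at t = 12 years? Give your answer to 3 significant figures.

≈ 3,600 enrolled students

A = (78600 − 3160)/3160 = 23.87342
P(12) = 78600 / (1 + 23.87342·e^(−0.0113·12)) = 78600 / (1 + 23.87342·0.873192)
= 78600 / 21.84607 ≈ 3597.9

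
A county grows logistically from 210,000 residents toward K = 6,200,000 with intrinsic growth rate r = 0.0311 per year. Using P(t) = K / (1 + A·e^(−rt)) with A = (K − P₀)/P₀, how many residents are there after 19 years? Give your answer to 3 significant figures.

≈ 369,000 residents

A = (6200000 − 210000)/210000 = 28.52381
P(19) = 6200000 / (1 + 28.52381·e^(−0.0311·19)) = 6200000 / (1 + 28.52381·0.553829)
= 6200000 / 16.7973 ≈ 369106.9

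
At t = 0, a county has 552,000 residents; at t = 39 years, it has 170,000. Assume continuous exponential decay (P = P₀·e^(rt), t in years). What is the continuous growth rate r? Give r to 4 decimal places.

170000 = 552000 · e^(r·39)
e^(39r) = 170000/552000 = 0.30797
r = ln(0.30797) / 39 = -1.17775 / 39

r ≈ -0.0302 per year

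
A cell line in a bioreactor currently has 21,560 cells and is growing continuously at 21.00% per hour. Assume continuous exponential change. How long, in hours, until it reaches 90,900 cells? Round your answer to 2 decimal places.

t ≈ 6.85 hours

90900 = 21560 · e^(0.21·t)
t = ln(90900/21560) / 0.21 = ln(4.21614) / 0.21 = 1.43892 / 0.21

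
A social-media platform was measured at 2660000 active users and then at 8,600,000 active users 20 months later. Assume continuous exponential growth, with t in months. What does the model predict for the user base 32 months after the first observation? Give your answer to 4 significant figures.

≈ 17,390,000 active users

r = ln(8600000/2660000) / 20 ≈ 0.058672 per month
P(32) = 2660000 · e^(0.058672·32) = 2660000 · 6.53713 ≈ 17388757.06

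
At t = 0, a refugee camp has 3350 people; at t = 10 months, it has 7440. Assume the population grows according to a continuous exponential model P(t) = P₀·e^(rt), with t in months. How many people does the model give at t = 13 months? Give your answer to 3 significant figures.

r = ln(7440/3350) / 10 ≈ 0.079791 per month
P(13) = 3350 · e^(0.079791·13) = 3350 · 2.82154 ≈ 9452.17

≈ 9,450 people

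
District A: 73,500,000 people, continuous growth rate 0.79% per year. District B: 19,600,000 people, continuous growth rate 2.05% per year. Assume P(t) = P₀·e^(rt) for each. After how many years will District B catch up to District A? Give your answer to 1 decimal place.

t ≈ 104.9 years

73500000·e^(0.0079t) = 19600000·e^(0.0205t)
73500000/19600000 = e^((0.0205 − 0.0079)t) → ln(3.75) = 0.0126·t
t = 1.32176 / 0.0126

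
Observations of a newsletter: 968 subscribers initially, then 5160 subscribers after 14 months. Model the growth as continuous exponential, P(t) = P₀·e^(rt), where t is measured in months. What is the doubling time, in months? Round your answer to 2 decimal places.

r = ln(5160/968) / 14 = ln(5.33058) / 14 ≈ 0.119533 per month
doubling time = ln 2 / |r| = 0.69315 / 0.119533

doubling time ≈ 5.80 months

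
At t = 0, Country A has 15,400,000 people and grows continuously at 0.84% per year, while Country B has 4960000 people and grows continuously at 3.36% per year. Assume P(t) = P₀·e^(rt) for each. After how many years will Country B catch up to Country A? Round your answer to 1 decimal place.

15400000·e^(0.0084t) = 4960000·e^(0.0336t)
15400000/4960000 = e^((0.0336 − 0.0084)t) → ln(3.10484) = 0.0252·t
t = 1.13296 / 0.0252

t ≈ 45.0 years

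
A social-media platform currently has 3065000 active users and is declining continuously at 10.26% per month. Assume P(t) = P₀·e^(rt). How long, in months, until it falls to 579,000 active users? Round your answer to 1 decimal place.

579000 = 3065000 · e^(-0.1026·t)
t = ln(579000/3065000) / -0.1026 = ln(0.18891) / -0.1026 = -1.6665 / -0.1026

t ≈ 16.2 months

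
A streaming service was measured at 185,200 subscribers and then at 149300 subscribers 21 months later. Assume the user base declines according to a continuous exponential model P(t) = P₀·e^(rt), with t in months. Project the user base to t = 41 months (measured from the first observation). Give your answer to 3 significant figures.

≈ 122,000 subscribers

r = ln(149300/185200) / 21 ≈ -0.010261 per month
P(41) = 185200 · e^(-0.010261·41) = 185200 · 0.65659 ≈ 121600.37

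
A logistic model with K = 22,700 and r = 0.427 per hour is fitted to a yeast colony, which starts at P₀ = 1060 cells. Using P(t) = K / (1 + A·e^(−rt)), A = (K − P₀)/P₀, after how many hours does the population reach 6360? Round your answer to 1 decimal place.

t ≈ 4.9 hours

A = (22700 − 1060)/1060 = 20.41509
6360 = 22700/(1 + 20.41509·e^(−0.427t)) → 1 + 20.41509·e^(−0.427t) = 3.56918
e^(−0.427t) = 0.125847 → t = ln(7.94614)/0.427 = 2.07269/0.427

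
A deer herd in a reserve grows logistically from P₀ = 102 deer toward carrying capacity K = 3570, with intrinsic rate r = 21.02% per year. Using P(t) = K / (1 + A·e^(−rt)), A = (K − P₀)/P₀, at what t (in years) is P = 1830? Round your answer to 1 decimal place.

A = (3570 − 102)/102 = 34
1830 = 3570/(1 + 34·e^(−0.2102t)) → 1 + 34·e^(−0.2102t) = 1.95082
e^(−0.2102t) = 0.027965 → t = ln(35.75862)/0.2102 = 3.57679/0.2102

t ≈ 17.0 years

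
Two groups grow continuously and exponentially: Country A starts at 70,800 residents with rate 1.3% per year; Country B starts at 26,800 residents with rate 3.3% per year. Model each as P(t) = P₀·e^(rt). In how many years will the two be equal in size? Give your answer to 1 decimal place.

t ≈ 48.6 years

70800·e^(0.013t) = 26800·e^(0.033t)
70800/26800 = e^((0.033 − 0.013)t) → ln(2.64179) = 0.02·t
t = 0.97146 / 0.02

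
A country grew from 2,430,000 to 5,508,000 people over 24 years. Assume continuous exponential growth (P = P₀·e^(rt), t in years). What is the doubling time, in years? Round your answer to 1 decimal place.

r = ln(5508000/2430000) / 24 = ln(2.26667) / 24 ≈ 0.034096 per year
doubling time = ln 2 / |r| = 0.69315 / 0.034096

doubling time ≈ 20.3 years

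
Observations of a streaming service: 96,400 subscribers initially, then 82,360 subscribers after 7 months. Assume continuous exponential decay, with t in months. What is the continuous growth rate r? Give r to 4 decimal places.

r ≈ -0.0225 per month

82360 = 96400 · e^(r·7)
e^(7r) = 82360/96400 = 0.85436
r = ln(0.85436) / 7 = -0.15741 / 7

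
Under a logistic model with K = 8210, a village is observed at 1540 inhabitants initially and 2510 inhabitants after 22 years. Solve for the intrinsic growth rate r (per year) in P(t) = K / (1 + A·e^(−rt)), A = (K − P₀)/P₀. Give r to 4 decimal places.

r ≈ 0.0293 per year

A = (8210 − 1540)/1540 = 4.33117
2510 = 8210/(1 + 4.33117·e^(−r·22)) → e^(−22r) = (3.27092 − 1)/4.33117 = 0.52432
r = −ln(0.52432)/22 = 0.64565/22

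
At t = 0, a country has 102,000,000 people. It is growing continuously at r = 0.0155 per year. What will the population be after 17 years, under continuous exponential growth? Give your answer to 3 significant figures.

P(17) = 102000000 · e^(0.0155·17) = 102000000 · e^(0.2635)
= 102000000 · 1.30148 ≈ 132750684.08

≈ 133,000,000 people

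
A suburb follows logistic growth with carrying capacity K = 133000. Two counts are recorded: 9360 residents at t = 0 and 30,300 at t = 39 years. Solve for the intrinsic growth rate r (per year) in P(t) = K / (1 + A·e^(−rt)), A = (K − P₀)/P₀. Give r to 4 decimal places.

A = (133000 − 9360)/9360 = 13.2094
30300 = 133000/(1 + 13.2094·e^(−r·39)) → e^(−39r) = (4.38944 − 1)/13.2094 = 0.256593
r = −ln(0.256593)/39 = 1.36026/39

r ≈ 0.0349 per year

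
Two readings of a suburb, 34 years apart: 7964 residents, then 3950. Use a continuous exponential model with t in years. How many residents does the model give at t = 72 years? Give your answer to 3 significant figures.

≈ 1,800 residents

r = ln(3950/7964) / 34 ≈ -0.020624 per year
P(72) = 7964 · e^(-0.020624·72) = 7964 · 0.22652 ≈ 1804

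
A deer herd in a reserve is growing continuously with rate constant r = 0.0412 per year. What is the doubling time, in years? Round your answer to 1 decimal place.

doubling time ≈ 16.8 years

doubling time = ln(2) / |r| = 0.69315 / 0.0412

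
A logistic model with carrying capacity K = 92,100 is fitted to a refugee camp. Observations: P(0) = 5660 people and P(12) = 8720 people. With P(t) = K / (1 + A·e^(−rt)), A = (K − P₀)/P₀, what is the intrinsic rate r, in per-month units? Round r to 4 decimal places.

A = (92100 − 5660)/5660 = 15.27208
8720 = 92100/(1 + 15.27208·e^(−r·12)) → e^(−12r) = (10.56193 − 1)/15.27208 = 0.626105
r = −ln(0.626105)/12 = 0.46824/12

r ≈ 0.0390 per month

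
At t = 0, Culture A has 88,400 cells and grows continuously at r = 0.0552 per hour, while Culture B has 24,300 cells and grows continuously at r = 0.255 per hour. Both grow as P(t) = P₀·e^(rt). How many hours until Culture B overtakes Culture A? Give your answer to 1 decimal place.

88400·e^(0.0552t) = 24300·e^(0.255t)
88400/24300 = e^((0.255 − 0.0552)t) → ln(3.63786) = 0.1998·t
t = 1.2914 / 0.1998

t ≈ 6.5 hours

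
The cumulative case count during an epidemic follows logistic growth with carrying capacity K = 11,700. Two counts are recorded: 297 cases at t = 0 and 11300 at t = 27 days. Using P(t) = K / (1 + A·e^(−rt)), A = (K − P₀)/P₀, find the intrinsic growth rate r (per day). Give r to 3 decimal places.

A = (11700 − 297)/297 = 38.39394
11300 = 11700/(1 + 38.39394·e^(−r·27)) → e^(−27r) = (1.0354 − 1)/38.39394 = 0.000922
r = −ln(0.000922)/27 = 6.98899/27

r ≈ 0.259 per day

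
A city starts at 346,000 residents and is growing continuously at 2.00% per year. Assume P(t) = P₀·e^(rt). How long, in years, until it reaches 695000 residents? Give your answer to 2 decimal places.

695000 = 346000 · e^(0.02·t)
t = ln(695000/346000) / 0.02 = ln(2.00867) / 0.02 = 0.69747 / 0.02

t ≈ 34.87 years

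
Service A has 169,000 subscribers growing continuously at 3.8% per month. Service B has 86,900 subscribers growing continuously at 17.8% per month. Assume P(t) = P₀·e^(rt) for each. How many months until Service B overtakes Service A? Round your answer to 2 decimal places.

t ≈ 4.75 months

169000·e^(0.038t) = 86900·e^(0.178t)
169000/86900 = e^((0.178 − 0.038)t) → ln(1.94476) = 0.14·t
t = 0.66514 / 0.14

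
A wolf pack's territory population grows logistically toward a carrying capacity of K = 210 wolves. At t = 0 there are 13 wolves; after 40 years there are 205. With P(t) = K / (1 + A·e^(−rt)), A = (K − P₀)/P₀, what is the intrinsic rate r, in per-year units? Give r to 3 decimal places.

r ≈ 0.161 per year

A = (210 − 13)/13 = 15.15385
205 = 210/(1 + 15.15385·e^(−r·40)) → e^(−40r) = (1.02439 − 1)/15.15385 = 0.00161
r = −ln(0.00161)/40 = 6.43183/40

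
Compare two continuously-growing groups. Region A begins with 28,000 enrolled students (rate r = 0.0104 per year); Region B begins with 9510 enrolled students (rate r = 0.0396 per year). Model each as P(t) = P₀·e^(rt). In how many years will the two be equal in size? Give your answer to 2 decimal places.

28000·e^(0.0104t) = 9510·e^(0.0396t)
28000/9510 = e^((0.0396 − 0.0104)t) → ln(2.94427) = 0.0292·t
t = 1.07986 / 0.0292

t ≈ 36.98 years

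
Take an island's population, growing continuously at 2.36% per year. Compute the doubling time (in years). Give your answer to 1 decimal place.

doubling time = ln(2) / |r| = 0.69315 / 0.0236

doubling time ≈ 29.4 years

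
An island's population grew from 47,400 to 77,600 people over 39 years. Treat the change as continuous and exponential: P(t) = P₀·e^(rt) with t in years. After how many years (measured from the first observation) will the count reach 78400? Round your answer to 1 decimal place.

t ≈ 39.8 years

r = ln(77600/47400) / 39 ≈ 0.01264 per year
t = ln(78400/47400) / r = 0.5032 / 0.01264 ≈ 39.811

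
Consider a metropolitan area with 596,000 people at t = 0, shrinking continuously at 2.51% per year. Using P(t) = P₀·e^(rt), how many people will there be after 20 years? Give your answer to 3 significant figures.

P(20) = 596000 · e^(-0.0251·20) = 596000 · e^(-0.502)
= 596000 · 0.60532 ≈ 360770.01

≈ 361,000 people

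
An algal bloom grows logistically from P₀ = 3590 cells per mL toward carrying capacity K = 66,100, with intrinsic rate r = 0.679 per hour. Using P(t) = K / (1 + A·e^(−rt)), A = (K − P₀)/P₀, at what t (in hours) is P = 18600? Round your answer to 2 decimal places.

t ≈ 2.83 hours

A = (66100 − 3590)/3590 = 17.41226
18600 = 66100/(1 + 17.41226·e^(−0.679t)) → 1 + 17.41226·e^(−0.679t) = 3.55376
e^(−0.679t) = 0.146665 → t = ln(6.81827)/0.679 = 1.91961/0.679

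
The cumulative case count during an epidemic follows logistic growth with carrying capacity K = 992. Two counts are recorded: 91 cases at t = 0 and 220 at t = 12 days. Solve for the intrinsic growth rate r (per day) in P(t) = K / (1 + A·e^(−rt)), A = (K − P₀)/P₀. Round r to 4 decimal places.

r ≈ 0.0864 per day

A = (992 − 91)/91 = 9.9011
220 = 992/(1 + 9.9011·e^(−r·12)) → e^(−12r) = (4.50909 − 1)/9.9011 = 0.354414
r = −ln(0.354414)/12 = 1.03729/12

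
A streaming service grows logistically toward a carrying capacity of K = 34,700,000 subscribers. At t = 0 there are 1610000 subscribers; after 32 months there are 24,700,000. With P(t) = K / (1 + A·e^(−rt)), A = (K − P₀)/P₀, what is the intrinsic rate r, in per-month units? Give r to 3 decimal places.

A = (34700000 − 1610000)/1610000 = 20.5528
24700000 = 34700000/(1 + 20.5528·e^(−r·32)) → e^(−32r) = (1.40486 − 1)/20.5528 = 0.019698
r = −ln(0.019698)/32 = 3.92722/32

r ≈ 0.123 per month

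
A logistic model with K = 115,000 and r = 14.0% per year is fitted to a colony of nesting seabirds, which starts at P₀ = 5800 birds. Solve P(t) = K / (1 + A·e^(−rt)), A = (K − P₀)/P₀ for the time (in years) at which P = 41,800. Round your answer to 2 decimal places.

t ≈ 16.96 years

A = (115000 − 5800)/5800 = 18.82759
41800 = 115000/(1 + 18.82759·e^(−0.14t)) → 1 + 18.82759·e^(−0.14t) = 2.7512
e^(−0.14t) = 0.093012 → t = ln(10.75127)/0.14 = 2.37502/0.14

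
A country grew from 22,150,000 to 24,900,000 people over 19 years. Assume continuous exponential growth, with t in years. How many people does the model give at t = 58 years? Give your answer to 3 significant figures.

r = ln(24900000/22150000) / 19 ≈ 0.006159 per year
P(58) = 22150000 · e^(0.006159·58) = 22150000 · 1.42939 ≈ 31661071.8

≈ 31,700,000 people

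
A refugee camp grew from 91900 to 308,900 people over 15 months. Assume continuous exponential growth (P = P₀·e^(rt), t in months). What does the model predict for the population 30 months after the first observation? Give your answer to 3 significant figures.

≈ 1,040,000 people

r = ln(308900/91900) / 15 ≈ 0.080821 per month
P(30) = 91900 · e^(0.080821·30) = 91900 · 11.29808 ≈ 1038293.91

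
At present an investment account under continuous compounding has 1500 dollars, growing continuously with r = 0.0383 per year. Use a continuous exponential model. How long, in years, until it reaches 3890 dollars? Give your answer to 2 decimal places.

3890 = 1500 · e^(0.0383·t)
t = ln(3890/1500) / 0.0383 = ln(2.59333) / 0.0383 = 0.95294 / 0.0383

t ≈ 24.88 years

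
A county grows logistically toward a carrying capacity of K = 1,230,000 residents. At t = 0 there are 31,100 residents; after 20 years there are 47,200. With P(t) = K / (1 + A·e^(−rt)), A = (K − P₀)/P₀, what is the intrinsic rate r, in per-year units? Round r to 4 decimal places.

A = (1230000 − 31100)/31100 = 38.54984
47200 = 1230000/(1 + 38.54984·e^(−r·20)) → e^(−20r) = (26.05932 − 1)/38.54984 = 0.65005
r = −ln(0.65005)/20 = 0.43071/20

r ≈ 0.0215 per year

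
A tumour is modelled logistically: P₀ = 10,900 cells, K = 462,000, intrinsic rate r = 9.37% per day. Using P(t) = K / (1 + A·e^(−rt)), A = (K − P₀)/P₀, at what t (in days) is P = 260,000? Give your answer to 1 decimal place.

A = (462000 − 10900)/10900 = 41.38532
260000 = 462000/(1 + 41.38532·e^(−0.0937t)) → 1 + 41.38532·e^(−0.0937t) = 1.77692
e^(−0.0937t) = 0.018773 → t = ln(53.26824)/0.0937 = 3.97534/0.0937

t ≈ 42.4 days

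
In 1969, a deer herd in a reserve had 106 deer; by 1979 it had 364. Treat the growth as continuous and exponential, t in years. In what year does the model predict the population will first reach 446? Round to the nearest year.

year 1981

r = ln(364/106) / 10 = 1.23371/10 ≈ 0.123371 per year
t = ln(446/106) / r = 1.43688/0.123371 ≈ 11.65 years after 1969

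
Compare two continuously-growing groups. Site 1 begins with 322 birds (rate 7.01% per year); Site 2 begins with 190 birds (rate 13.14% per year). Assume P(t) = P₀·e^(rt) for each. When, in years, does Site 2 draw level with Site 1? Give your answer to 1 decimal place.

322·e^(0.0701t) = 190·e^(0.1314t)
322/190 = e^((0.1314 − 0.0701)t) → ln(1.69474) = 0.0613·t
t = 0.52753 / 0.0613

t ≈ 8.6 years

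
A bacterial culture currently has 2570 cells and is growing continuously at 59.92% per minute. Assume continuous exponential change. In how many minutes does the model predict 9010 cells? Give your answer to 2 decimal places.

9010 = 2570 · e^(0.5992·t)
t = ln(9010/2570) / 0.5992 = ln(3.50584) / 0.5992 = 1.25443 / 0.5992

t ≈ 2.09 minutes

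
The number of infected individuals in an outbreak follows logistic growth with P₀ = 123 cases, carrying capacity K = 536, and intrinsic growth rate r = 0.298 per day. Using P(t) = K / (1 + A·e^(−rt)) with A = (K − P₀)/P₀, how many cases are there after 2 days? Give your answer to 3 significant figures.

≈ 188 cases

A = (536 − 123)/123 = 3.35772
P(2) = 536 / (1 + 3.35772·e^(−0.298·2)) = 536 / (1 + 3.35772·0.551011)
= 536 / 2.85014 ≈ 188.06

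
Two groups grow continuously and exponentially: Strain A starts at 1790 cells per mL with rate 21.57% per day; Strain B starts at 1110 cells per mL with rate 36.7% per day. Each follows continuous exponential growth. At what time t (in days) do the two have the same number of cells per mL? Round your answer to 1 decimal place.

t ≈ 3.2 days

1790·e^(0.2157t) = 1110·e^(0.367t)
1790/1110 = e^((0.367 − 0.2157)t) → ln(1.61261) = 0.1513·t
t = 0.47786 / 0.1513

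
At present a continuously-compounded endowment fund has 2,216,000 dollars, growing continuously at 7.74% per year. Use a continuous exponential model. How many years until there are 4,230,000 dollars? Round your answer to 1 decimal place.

4230000 = 2216000 · e^(0.0774·t)
t = ln(4230000/2216000) / 0.0774 = ln(1.90884) / 0.0774 = 0.6465 / 0.0774

t ≈ 8.4 years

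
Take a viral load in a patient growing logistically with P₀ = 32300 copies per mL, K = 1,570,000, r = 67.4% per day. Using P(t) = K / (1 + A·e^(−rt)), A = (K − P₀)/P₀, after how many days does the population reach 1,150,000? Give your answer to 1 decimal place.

A = (1570000 − 32300)/32300 = 47.60681
1150000 = 1570000/(1 + 47.60681·e^(−0.674t)) → 1 + 47.60681·e^(−0.674t) = 1.36522
e^(−0.674t) = 0.007672 → t = ln(130.35198)/0.674 = 4.87024/0.674

t ≈ 7.2 days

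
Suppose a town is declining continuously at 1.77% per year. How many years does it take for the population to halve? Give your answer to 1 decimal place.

half-life ≈ 39.2 years

half-life = ln(2) / |r| = 0.69315 / 0.0177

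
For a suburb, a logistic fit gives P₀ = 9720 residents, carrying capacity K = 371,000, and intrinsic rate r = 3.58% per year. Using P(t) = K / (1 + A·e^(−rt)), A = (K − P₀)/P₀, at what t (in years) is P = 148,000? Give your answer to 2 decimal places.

A = (371000 − 9720)/9720 = 37.16872
148000 = 371000/(1 + 37.16872·e^(−0.0358t)) → 1 + 37.16872·e^(−0.0358t) = 2.50676
e^(−0.0358t) = 0.040538 → t = ln(24.66803)/0.0358 = 3.20551/0.0358

t ≈ 89.54 years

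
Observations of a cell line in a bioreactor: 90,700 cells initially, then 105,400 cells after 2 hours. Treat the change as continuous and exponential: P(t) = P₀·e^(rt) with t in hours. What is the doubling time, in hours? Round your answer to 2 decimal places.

doubling time ≈ 9.23 hours

r = ln(105400/90700) / 2 = ln(1.16207) / 2 ≈ 0.075103 per hour
doubling time = ln 2 / |r| = 0.69315 / 0.075103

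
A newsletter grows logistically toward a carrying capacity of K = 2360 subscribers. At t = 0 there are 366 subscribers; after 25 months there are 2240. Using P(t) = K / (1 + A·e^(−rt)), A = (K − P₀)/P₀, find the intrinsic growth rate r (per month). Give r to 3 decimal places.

A = (2360 − 366)/366 = 5.44809
2240 = 2360/(1 + 5.44809·e^(−r·25)) → e^(−25r) = (1.05357 − 1)/5.44809 = 0.009833
r = −ln(0.009833)/25 = 4.622/25

r ≈ 0.185 per month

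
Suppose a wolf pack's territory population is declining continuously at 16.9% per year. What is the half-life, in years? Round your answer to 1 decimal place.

half-life = ln(2) / |r| = 0.69315 / 0.169

half-life ≈ 4.1 years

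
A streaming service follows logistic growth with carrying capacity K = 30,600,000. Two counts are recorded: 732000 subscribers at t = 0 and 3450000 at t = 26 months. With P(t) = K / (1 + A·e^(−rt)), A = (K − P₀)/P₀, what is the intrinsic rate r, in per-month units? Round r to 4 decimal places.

A = (30600000 − 732000)/732000 = 40.80328
3450000 = 30600000/(1 + 40.80328·e^(−r·26)) → e^(−26r) = (8.86957 − 1)/40.80328 = 0.192866
r = −ln(0.192866)/26 = 1.64576/26

r ≈ 0.0633 per month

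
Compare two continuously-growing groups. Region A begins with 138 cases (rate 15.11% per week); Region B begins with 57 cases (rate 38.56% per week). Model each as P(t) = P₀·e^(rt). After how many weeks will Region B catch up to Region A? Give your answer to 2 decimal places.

138·e^(0.1511t) = 57·e^(0.3856t)
138/57 = e^((0.3856 − 0.1511)t) → ln(2.42105) = 0.2345·t
t = 0.8842 / 0.2345

t ≈ 3.77 weeks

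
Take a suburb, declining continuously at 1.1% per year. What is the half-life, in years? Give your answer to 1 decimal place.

half-life = ln(2) / |r| = 0.69315 / 0.011

half-life ≈ 63.0 years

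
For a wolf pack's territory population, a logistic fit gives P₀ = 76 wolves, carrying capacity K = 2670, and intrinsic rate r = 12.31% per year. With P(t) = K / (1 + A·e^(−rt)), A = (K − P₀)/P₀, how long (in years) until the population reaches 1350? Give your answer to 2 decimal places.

A = (2670 − 76)/76 = 34.13158
1350 = 2670/(1 + 34.13158·e^(−0.1231t)) → 1 + 34.13158·e^(−0.1231t) = 1.97778
e^(−0.1231t) = 0.028647 → t = ln(34.9073)/0.1231 = 3.5527/0.1231

t ≈ 28.86 years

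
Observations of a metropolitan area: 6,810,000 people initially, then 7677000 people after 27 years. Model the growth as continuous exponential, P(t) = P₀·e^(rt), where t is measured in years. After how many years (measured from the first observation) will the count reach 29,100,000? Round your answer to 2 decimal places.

t ≈ 327.22 years

r = ln(7677000/6810000) / 27 ≈ 0.004438 per year
t = ln(29100000/6810000) / r = 1.45235 / 0.004438 ≈ 327.223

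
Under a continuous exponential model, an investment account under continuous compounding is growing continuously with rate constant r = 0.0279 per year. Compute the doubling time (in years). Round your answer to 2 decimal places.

doubling time = ln(2) / |r| = 0.69315 / 0.0279

doubling time ≈ 24.84 years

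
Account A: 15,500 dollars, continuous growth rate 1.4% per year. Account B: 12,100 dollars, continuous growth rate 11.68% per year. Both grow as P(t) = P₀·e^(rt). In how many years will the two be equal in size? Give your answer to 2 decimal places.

t ≈ 2.41 years

15500·e^(0.014t) = 12100·e^(0.1168t)
15500/12100 = e^((0.1168 − 0.014)t) → ln(1.28099) = 0.1028·t
t = 0.24763 / 0.1028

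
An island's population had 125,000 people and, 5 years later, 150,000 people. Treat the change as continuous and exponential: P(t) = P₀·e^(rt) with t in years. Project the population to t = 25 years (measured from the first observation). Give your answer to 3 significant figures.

≈ 311,000 people

r = ln(150000/125000) / 5 ≈ 0.036464 per year
P(25) = 125000 · e^(0.036464·25) = 125000 · 2.48832 ≈ 311040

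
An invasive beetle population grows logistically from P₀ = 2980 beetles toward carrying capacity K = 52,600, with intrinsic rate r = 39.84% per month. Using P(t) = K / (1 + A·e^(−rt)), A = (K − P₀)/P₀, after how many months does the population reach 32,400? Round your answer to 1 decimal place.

t ≈ 8.2 months

A = (52600 − 2980)/2980 = 16.65101
32400 = 52600/(1 + 16.65101·e^(−0.3984t)) → 1 + 16.65101·e^(−0.3984t) = 1.62346
e^(−0.3984t) = 0.037443 → t = ln(26.70756)/0.3984 = 3.28495/0.3984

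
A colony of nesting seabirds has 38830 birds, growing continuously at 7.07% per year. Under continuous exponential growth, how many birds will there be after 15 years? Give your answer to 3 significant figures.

P(15) = 38830 · e^(0.0707·15) = 38830 · e^(1.0605)
= 38830 · 2.88781 ≈ 112133.84

≈ 112,000 birds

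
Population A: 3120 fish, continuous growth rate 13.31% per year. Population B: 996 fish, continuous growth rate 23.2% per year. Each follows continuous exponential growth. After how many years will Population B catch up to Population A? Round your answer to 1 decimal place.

t ≈ 11.5 years

3120·e^(0.1331t) = 996·e^(0.232t)
3120/996 = e^((0.232 − 0.1331)t) → ln(3.13253) = 0.0989·t
t = 1.14184 / 0.0989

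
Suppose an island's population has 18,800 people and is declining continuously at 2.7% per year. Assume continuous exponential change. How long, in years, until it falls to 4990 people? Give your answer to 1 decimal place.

t ≈ 49.1 years

4990 = 18800 · e^(-0.027·t)
t = ln(4990/18800) / -0.027 = ln(0.26543) / -0.027 = -1.32642 / -0.027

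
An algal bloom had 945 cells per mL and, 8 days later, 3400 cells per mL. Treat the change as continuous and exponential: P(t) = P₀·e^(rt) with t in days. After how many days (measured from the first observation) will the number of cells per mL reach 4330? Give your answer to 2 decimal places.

t ≈ 9.51 days

r = ln(3400/945) / 8 ≈ 0.160043 per day
t = ln(4330/945) / r = 1.52214 / 0.160043 ≈ 9.511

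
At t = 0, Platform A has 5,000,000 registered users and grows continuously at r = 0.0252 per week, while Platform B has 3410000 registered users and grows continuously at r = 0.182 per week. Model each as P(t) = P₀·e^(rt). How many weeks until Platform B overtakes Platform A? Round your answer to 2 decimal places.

t ≈ 2.44 weeks

5000000·e^(0.0252t) = 3410000·e^(0.182t)
5000000/3410000 = e^((0.182 − 0.0252)t) → ln(1.46628) = 0.1568·t
t = 0.38273 / 0.1568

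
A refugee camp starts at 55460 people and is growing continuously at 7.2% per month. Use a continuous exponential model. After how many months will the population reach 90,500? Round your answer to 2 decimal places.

90500 = 55460 · e^(0.072·t)
t = ln(90500/55460) / 0.072 = ln(1.63181) / 0.072 = 0.48969 / 0.072

t ≈ 6.80 months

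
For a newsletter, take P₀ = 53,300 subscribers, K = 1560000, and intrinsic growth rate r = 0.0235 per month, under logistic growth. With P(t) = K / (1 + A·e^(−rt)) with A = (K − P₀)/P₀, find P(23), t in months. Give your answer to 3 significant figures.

A = (1560000 − 53300)/53300 = 28.26829
P(23) = 1560000 / (1 + 28.26829·e^(−0.0235·23)) = 1560000 / (1 + 28.26829·0.582457)
= 1560000 / 17.46506 ≈ 89321.18

≈ 89,300 subscribers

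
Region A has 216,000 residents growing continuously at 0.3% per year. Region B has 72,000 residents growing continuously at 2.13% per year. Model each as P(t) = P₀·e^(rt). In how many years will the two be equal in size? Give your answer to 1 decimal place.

t ≈ 60.0 years

216000·e^(0.003t) = 72000·e^(0.0213t)
216000/72000 = e^((0.0213 − 0.003)t) → ln(3) = 0.0183·t
t = 1.09861 / 0.0183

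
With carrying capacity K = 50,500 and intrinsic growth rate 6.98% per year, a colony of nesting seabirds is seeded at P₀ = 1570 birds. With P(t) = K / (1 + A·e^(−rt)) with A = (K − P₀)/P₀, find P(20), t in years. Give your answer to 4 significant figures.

A = (50500 − 1570)/1570 = 31.16561
P(20) = 50500 / (1 + 31.16561·e^(−0.0698·20)) = 50500 / (1 + 31.16561·0.247585)
= 50500 / 8.71615 ≈ 5793.84

≈ 5,794 birds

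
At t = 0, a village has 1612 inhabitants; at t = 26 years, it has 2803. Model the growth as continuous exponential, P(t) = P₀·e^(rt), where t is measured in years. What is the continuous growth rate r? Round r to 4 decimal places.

r ≈ 0.0213 per year

2803 = 1612 · e^(r·26)
e^(26r) = 2803/1612 = 1.73883
r = ln(1.73883) / 26 = 0.55321 / 26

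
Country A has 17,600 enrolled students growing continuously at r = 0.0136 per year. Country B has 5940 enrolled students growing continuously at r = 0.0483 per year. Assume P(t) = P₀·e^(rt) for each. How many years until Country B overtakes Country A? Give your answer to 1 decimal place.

17600·e^(0.0136t) = 5940·e^(0.0483t)
17600/5940 = e^((0.0483 − 0.0136)t) → ln(2.96296) = 0.0347·t
t = 1.08619 / 0.0347

t ≈ 31.3 years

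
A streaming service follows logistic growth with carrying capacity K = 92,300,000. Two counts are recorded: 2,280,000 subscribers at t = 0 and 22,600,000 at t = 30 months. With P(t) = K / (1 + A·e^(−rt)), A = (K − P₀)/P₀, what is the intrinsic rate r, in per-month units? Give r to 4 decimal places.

r ≈ 0.0850 per month

A = (92300000 − 2280000)/2280000 = 39.48246
22600000 = 92300000/(1 + 39.48246·e^(−r·30)) → e^(−30r) = (4.08407 − 1)/39.48246 = 0.078112
r = −ln(0.078112)/30 = 2.54961/30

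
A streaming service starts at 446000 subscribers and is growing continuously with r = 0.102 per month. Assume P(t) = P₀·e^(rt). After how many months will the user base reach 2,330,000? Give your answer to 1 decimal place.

t ≈ 16.2 months

2330000 = 446000 · e^(0.102·t)
t = ln(2330000/446000) / 0.102 = ln(5.22422) / 0.102 = 1.6533 / 0.102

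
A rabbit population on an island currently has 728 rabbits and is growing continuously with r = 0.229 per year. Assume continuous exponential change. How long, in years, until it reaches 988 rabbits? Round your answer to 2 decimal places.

t ≈ 1.33 years

988 = 728 · e^(0.229·t)
t = ln(988/728) / 0.229 = ln(1.35714) / 0.229 = 0.30538 / 0.229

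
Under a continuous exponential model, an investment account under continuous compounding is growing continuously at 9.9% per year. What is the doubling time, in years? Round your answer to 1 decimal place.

doubling time ≈ 7.0 years

doubling time = ln(2) / |r| = 0.69315 / 0.099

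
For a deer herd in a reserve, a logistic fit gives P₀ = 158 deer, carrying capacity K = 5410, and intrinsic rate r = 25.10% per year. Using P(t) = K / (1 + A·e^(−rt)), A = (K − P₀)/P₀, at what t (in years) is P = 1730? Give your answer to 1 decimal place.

t ≈ 11.0 years

A = (5410 − 158)/158 = 33.24051
1730 = 5410/(1 + 33.24051·e^(−0.251t)) → 1 + 33.24051·e^(−0.251t) = 3.12717
e^(−0.251t) = 0.063993 → t = ln(15.62665)/0.251 = 2.74898/0.251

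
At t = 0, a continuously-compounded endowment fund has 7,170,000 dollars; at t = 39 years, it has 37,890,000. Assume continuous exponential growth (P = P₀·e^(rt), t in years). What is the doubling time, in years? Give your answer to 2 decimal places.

r = ln(37890000/7170000) / 39 = ln(5.28452) / 39 ≈ 0.042687 per year
doubling time = ln 2 / |r| = 0.69315 / 0.042687

doubling time ≈ 16.24 years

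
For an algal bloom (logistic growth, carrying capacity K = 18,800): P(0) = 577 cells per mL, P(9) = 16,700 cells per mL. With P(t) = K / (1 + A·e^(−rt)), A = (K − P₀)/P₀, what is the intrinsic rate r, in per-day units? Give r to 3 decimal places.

A = (18800 − 577)/577 = 31.58232
16700 = 18800/(1 + 31.58232·e^(−r·9)) → e^(−9r) = (1.12575 − 1)/31.58232 = 0.003982
r = −ln(0.003982)/9 = 5.52607/9

r ≈ 0.614 per day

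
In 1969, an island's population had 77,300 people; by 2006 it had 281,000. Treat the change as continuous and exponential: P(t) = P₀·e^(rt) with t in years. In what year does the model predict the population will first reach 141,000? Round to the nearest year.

year 1986

r = ln(281000/77300) / 37 = 1.29066/37 ≈ 0.034883 per year
t = ln(141000/77300) / r = 0.60107/0.034883 ≈ 17.23 years after 1969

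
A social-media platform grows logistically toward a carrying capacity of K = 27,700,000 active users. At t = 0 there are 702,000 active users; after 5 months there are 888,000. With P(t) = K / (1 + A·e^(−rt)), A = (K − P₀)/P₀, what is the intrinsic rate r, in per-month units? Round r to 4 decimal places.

A = (27700000 − 702000)/702000 = 38.45869
888000 = 27700000/(1 + 38.45869·e^(−r·5)) → e^(−5r) = (31.19369 − 1)/38.45869 = 0.785094
r = −ln(0.785094)/5 = 0.24195/5

r ≈ 0.0484 per month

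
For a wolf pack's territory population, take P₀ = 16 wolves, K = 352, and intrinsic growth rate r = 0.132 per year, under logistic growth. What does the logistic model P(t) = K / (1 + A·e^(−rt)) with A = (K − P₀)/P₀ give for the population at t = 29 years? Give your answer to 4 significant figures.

A = (352 − 16)/16 = 21
P(29) = 352 / (1 + 21·e^(−0.132·29)) = 352 / (1 + 21·0.021753)
= 352 / 1.45681 ≈ 241.62

≈ 241.6 wolves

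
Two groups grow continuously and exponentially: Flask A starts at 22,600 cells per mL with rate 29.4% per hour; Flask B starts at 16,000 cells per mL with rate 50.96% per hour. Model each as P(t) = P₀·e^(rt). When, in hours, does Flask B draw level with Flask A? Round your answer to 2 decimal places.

22600·e^(0.294t) = 16000·e^(0.5096t)
22600/16000 = e^((0.5096 − 0.294)t) → ln(1.4125) = 0.2156·t
t = 0.34536 / 0.2156

t ≈ 1.60 hours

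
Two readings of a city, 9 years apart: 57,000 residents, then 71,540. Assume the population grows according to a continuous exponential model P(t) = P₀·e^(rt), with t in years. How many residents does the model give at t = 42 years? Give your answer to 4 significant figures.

≈ 164,600 residents

r = ln(71540/57000) / 9 ≈ 0.025245 per year
P(42) = 57000 · e^(0.025245·42) = 57000 · 2.88721 ≈ 164571.22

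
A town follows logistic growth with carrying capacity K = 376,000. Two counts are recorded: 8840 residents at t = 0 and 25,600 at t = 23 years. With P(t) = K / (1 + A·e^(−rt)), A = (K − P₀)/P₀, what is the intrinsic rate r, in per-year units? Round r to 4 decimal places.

A = (376000 − 8840)/8840 = 41.53394
25600 = 376000/(1 + 41.53394·e^(−r·23)) → e^(−23r) = (14.6875 − 1)/41.53394 = 0.32955
r = −ln(0.32955)/23 = 1.11003/23

r ≈ 0.0483 per year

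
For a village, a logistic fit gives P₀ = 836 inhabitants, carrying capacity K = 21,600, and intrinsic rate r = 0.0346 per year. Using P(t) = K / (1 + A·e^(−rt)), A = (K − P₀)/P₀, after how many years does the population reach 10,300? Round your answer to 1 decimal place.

t ≈ 90.2 years

A = (21600 − 836)/836 = 24.83732
10300 = 21600/(1 + 24.83732·e^(−0.0346t)) → 1 + 24.83732·e^(−0.0346t) = 2.09709
e^(−0.0346t) = 0.044171 → t = ln(22.63933)/0.0346 = 3.11969/0.0346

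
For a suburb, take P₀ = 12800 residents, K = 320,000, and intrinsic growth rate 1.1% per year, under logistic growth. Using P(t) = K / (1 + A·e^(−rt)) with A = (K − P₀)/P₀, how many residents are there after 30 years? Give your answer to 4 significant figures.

≈ 17,530 residents

A = (320000 − 12800)/12800 = 24
P(30) = 320000 / (1 + 24·e^(−0.011·30)) = 320000 / (1 + 24·0.718924)
= 320000 / 18.25417 ≈ 17530.24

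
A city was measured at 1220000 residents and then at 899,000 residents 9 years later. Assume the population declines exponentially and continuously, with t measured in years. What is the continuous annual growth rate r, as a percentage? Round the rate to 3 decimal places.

899000 = 1220000 · e^(r·9)
e^(9r) = 899000/1220000 = 0.73689
r = ln(0.73689) / 9 = -0.30532 / 9

r ≈ -3.392% per year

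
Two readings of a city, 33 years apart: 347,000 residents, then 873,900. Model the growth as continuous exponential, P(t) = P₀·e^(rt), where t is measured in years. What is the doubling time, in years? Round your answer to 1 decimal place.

r = ln(873900/347000) / 33 = ln(2.51844) / 33 ≈ 0.027989 per year
doubling time = ln 2 / |r| = 0.69315 / 0.027989

doubling time ≈ 24.8 years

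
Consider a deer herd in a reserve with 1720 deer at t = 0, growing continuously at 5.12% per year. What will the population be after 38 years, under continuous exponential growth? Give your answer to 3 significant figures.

≈ 12,000 deer

P(38) = 1720 · e^(0.0512·38) = 1720 · e^(1.9456)
= 1720 · 6.99783 ≈ 12036.27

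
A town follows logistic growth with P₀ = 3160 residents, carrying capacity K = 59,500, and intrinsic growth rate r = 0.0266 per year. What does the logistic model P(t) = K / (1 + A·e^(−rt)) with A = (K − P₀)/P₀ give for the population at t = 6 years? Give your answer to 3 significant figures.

A = (59500 − 3160)/3160 = 17.82911
P(6) = 59500 / (1 + 17.82911·e^(−0.0266·6)) = 59500 / (1 + 17.82911·0.852485)
= 59500 / 16.19905 ≈ 3673.06

≈ 3,670 residents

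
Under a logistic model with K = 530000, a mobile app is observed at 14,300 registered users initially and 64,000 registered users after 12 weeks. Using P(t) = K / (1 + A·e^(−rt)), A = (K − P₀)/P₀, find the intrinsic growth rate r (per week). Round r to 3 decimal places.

r ≈ 0.133 per week

A = (530000 − 14300)/14300 = 36.06294
64000 = 530000/(1 + 36.06294·e^(−r·12)) → e^(−12r) = (8.28125 − 1)/36.06294 = 0.201904
r = −ln(0.201904)/12 = 1.59996/12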